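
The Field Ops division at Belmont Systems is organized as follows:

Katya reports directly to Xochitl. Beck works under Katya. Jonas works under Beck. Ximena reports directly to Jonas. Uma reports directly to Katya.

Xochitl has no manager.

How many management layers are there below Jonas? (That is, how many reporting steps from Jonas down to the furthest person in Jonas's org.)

The longest chain under Jonas runs Jonas → Ximena, which is 1 level below Jonas.

1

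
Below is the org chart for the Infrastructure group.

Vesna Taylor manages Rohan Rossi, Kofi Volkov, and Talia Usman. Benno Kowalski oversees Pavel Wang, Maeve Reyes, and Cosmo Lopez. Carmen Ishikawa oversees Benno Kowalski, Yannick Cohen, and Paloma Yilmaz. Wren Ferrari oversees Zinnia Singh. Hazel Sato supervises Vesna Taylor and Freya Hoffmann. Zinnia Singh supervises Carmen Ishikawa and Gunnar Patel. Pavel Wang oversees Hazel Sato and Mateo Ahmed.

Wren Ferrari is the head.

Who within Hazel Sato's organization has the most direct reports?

Vesna Taylor

Direct-report counts within Hazel Sato's organization: Hazel Sato has 2; Vesna Taylor has 3. The largest is 3, held by Vesna Taylor.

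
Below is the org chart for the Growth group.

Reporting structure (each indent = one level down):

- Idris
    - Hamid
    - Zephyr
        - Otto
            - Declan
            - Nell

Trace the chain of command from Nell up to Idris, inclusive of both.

Nell reports to Otto. Otto reports to Zephyr. Zephyr reports to Idris. Idris is at the top.

Nell -> Otto -> Zephyr -> Idris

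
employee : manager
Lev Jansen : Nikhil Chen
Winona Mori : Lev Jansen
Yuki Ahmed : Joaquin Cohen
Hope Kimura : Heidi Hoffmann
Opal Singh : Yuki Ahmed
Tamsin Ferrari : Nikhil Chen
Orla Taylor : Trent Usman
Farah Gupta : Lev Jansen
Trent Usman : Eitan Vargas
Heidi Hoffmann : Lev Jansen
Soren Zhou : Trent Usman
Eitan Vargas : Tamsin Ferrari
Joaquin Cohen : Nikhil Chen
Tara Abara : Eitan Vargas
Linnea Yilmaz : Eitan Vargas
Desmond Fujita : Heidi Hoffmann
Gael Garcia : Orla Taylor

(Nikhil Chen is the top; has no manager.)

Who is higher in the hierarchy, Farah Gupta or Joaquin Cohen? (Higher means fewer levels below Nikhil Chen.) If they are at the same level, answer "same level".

Farah Gupta is 2 levels below Nikhil Chen; Joaquin Cohen is 1. Joaquin Cohen is higher.

Joaquin Cohen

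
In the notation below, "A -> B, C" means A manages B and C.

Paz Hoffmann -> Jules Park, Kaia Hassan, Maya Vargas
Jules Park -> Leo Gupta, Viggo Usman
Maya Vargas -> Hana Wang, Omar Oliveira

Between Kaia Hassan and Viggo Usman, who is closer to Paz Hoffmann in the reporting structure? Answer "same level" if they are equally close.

Kaia Hassan is 1 level below Paz Hoffmann; Viggo Usman is 2. Kaia Hassan is higher.

Kaia Hassan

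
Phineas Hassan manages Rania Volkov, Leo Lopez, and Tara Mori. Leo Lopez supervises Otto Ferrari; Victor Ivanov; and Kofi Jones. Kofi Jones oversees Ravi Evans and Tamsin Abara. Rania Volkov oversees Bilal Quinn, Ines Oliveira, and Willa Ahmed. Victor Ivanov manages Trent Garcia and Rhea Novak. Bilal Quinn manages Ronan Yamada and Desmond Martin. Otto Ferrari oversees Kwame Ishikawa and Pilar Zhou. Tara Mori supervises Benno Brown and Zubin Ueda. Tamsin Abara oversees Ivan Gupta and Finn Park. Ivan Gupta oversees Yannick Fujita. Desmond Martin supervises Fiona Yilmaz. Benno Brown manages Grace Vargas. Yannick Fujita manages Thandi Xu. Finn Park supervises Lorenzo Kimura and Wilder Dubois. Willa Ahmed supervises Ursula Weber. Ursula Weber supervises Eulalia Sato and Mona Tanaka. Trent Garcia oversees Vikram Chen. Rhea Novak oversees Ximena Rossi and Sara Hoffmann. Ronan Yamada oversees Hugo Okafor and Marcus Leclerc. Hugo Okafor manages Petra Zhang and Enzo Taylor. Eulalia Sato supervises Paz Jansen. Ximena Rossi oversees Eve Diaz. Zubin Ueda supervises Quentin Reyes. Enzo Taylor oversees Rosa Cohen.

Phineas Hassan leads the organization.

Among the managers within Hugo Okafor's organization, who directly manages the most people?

Direct-report counts within Hugo Okafor's organization: Hugo Okafor has 2; Enzo Taylor has 1. The largest is 2, held by Hugo Okafor.

Hugo Okafor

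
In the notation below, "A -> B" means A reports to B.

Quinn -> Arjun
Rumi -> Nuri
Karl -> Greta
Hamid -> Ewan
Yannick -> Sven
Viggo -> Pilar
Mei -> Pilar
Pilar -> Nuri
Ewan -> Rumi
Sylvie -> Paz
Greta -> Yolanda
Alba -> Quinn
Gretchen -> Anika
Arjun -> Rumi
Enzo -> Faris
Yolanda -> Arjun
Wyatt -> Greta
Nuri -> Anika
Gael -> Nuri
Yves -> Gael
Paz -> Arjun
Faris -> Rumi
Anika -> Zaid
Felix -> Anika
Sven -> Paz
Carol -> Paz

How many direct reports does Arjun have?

3

Arjun directly manages Yolanda, Paz, Quinn. That is 3 direct reports.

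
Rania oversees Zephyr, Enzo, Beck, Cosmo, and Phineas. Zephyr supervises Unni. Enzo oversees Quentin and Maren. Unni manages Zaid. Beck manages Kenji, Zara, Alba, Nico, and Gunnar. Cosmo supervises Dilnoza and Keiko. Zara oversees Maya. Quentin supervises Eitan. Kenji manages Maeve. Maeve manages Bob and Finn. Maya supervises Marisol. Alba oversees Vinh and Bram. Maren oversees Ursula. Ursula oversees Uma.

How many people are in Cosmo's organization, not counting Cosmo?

Cosmo directly manages Dilnoza, Keiko. Dilnoza has no reports. Keiko has no reports. So Cosmo's organization is 2 direct reports plus everyone under them: 1 + 1 = 2.

2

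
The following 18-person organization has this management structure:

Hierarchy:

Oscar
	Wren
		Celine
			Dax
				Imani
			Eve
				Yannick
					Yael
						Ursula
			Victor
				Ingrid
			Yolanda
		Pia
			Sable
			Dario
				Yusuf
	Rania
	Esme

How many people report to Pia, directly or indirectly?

Pia directly manages Sable, Dario. Sable has no reports. Under Dario: Yusuf (1). So Pia's organization is 2 direct reports plus everyone under them: 1 + 2 = 3.

3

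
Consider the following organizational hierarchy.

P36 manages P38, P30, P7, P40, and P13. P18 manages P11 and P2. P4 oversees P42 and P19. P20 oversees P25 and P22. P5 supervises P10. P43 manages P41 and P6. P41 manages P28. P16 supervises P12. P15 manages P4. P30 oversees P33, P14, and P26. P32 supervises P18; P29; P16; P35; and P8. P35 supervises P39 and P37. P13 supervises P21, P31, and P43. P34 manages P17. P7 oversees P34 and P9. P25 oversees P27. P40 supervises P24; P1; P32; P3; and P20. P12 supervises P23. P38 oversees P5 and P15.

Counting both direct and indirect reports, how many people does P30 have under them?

P30 directly manages P33, P14, P26. P33 has no reports. P14 has no reports. P26 has no reports. So P30's organization is 3 direct reports plus everyone under them: 1 + 1 + 1 = 3.

3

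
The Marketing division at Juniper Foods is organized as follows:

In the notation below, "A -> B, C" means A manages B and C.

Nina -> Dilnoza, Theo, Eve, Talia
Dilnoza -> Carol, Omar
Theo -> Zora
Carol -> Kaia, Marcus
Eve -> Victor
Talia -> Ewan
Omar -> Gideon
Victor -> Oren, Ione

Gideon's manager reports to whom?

Dilnoza

Gideon reports to Omar, and Omar reports to Dilnoza. So Gideon's skip-level manager is Dilnoza.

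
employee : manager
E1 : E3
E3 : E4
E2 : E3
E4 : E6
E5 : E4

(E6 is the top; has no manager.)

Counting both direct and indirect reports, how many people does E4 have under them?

E4 directly manages E5, E3. E5 has no reports. Under E3: E2, E1 (2). So E4's organization is 2 direct reports plus everyone under them: 1 + 3 = 4.

4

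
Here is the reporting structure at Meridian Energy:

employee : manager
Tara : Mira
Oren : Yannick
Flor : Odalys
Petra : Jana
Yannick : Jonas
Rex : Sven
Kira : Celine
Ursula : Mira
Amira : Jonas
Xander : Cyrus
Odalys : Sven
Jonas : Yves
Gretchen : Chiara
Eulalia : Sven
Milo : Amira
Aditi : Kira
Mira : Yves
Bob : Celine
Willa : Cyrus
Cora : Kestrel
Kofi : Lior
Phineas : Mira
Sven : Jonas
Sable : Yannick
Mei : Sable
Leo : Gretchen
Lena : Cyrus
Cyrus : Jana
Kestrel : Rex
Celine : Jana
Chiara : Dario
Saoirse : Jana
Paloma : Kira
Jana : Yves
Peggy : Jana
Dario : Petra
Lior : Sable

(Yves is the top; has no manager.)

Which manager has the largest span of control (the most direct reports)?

Jana

Direct-report counts: Yves has 3; Mira has 3; Jonas has 3; Sven has 3; Odalys has 1; Rex has 1; Kestrel has 1; Amira has 1; Yannick has 2; Sable has 2; Lior has 1; Jana has 5; Cyrus has 3; Petra has 1; Dario has 1; Chiara has 1; Gretchen has 1; Celine has 2; Kira has 2. The largest is 5, held by Jana.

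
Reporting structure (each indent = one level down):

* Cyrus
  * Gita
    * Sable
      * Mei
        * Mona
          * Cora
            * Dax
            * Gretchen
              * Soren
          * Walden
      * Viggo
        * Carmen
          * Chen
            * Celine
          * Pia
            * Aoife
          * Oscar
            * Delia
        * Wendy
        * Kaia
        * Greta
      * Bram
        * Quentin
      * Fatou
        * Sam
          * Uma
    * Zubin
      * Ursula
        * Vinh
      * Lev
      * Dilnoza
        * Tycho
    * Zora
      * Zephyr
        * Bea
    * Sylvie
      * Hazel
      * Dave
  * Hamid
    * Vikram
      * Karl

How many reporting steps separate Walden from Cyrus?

Chain from Walden up to Cyrus: Walden → Mona → Mei → Sable → Gita → Cyrus. That is 5 steps up, so Walden is 5 levels below Cyrus.

5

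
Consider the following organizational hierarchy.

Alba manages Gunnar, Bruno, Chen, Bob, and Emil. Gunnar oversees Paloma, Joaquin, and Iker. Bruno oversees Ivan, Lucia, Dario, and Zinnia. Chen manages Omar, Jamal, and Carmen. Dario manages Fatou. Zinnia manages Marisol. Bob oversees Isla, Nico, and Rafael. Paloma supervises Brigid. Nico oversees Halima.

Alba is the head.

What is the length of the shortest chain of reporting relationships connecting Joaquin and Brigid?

3

Joaquin is 1 level below Gunnar, and Brigid is 2 levels below Gunnar (their lowest common manager). The shortest path runs up from Joaquin to Gunnar and back down to Brigid: 1 + 2 = 3 links.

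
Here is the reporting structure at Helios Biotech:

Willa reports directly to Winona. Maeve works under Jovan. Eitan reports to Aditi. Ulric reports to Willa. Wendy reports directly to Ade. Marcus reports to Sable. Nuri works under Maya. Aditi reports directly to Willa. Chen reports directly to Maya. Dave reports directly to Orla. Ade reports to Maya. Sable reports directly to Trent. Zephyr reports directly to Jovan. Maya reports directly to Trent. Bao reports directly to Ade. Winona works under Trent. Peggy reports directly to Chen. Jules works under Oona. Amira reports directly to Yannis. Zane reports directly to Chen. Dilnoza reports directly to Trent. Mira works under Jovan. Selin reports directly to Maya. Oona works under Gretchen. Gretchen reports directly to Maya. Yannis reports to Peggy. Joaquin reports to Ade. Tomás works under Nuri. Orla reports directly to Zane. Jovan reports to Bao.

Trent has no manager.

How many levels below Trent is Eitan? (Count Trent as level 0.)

4

Chain from Eitan up to Trent: Eitan → Aditi → Willa → Winona → Trent. That is 4 steps up, so Eitan is 4 levels below Trent.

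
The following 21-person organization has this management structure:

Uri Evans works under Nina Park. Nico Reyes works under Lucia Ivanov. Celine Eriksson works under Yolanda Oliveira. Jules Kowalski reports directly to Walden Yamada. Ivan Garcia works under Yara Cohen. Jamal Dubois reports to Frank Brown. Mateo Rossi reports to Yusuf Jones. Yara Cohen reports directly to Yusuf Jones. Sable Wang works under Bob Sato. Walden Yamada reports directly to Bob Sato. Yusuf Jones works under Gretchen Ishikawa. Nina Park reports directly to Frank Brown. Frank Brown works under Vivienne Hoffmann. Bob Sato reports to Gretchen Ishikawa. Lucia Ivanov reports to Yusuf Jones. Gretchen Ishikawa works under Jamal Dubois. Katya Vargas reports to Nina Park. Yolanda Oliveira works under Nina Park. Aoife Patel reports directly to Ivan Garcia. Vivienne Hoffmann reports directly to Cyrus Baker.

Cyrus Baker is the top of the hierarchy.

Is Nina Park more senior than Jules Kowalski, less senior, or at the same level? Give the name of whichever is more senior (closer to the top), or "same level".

Nina Park is 3 levels below Cyrus Baker; Jules Kowalski is 7. Nina Park is higher.

Nina Park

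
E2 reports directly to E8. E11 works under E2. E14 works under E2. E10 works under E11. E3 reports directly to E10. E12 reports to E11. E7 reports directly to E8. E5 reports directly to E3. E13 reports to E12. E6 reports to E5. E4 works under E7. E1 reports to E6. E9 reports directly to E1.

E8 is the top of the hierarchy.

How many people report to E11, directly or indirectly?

8

E11 directly manages E10, E12. Under E10: E3, E5, E6, E1, E9 (5). Under E12: E13 (1). So E11's organization is 2 direct reports plus everyone under them: 6 + 2 = 8.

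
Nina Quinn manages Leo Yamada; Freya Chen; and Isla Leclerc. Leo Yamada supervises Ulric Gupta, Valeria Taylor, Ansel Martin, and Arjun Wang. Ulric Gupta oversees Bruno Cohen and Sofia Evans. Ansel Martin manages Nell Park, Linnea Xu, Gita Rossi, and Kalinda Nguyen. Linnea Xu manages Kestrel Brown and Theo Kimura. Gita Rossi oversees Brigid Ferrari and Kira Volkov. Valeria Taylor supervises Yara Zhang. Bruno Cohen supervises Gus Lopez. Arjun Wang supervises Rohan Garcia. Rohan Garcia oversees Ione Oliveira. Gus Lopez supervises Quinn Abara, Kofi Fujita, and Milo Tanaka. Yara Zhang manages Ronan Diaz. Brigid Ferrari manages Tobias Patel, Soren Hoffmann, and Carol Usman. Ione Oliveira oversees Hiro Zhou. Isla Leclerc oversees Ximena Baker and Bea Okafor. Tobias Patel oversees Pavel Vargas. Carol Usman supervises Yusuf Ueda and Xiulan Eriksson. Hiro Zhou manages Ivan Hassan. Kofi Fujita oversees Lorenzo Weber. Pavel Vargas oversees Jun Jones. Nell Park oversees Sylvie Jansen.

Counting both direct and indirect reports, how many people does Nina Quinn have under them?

38

Nina Quinn directly manages Leo Yamada, Freya Chen, Isla Leclerc. Under Leo Yamada: Arjun Wang, Rohan Garcia, Ione Oliveira, Hiro Zhou, Ivan Hassan, Valeria Taylor, Yara Zhang, Ronan Diaz, Ansel Martin, Kalinda Nguyen, Nell Park, Sylvie Jansen, Gita Rossi, Kira Volkov, Brigid Ferrari, Carol Usman, Xiulan Eriksson, Yusuf Ueda, Tobias Patel, Pavel Vargas, Jun Jones, Soren Hoffmann, Linnea Xu, Theo Kimura, Kestrel Brown, Ulric Gupta, Sofia Evans, Bruno Cohen, Gus Lopez, Milo Tanaka, Kofi Fujita, Lorenzo Weber, Quinn Abara (33). Freya Chen has no reports. Under Isla Leclerc: Bea Okafor, Ximena Baker (2). So Nina Quinn's organization is 3 direct reports plus everyone under them: 34 + 1 + 3 = 38.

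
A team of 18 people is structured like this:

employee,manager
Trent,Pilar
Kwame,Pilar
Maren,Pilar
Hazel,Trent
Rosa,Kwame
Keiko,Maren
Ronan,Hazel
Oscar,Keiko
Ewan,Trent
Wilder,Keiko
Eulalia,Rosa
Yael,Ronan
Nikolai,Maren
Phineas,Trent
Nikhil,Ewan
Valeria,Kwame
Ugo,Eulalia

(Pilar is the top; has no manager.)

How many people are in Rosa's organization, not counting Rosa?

Rosa directly manages Eulalia. Under Eulalia: Ugo (1). That's 2 in total.

2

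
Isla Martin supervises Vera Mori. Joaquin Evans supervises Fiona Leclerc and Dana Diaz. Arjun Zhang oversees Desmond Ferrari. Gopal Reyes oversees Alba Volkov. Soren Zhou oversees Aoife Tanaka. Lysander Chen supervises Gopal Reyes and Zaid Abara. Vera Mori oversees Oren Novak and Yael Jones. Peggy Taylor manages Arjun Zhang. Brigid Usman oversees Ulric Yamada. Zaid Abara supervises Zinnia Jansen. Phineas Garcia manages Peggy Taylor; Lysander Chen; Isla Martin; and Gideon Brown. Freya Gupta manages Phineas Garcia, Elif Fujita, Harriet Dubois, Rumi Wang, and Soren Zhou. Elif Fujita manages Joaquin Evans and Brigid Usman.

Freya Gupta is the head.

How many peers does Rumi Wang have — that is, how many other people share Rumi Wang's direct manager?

4

Rumi Wang reports to Freya Gupta. Freya Gupta's other direct reports are Phineas Garcia, Elif Fujita, Harriet Dubois, Soren Zhou — 4 peers.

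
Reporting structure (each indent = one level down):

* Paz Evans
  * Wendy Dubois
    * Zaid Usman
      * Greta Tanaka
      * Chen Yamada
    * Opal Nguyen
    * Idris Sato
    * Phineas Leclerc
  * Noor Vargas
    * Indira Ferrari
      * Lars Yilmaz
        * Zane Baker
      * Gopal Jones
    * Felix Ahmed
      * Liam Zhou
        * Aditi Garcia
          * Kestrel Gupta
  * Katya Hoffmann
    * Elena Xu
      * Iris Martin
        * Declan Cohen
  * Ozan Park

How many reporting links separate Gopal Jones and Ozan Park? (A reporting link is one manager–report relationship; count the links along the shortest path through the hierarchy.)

Gopal Jones is 3 levels below Paz Evans, and Ozan Park is 1 level below Paz Evans (their lowest common manager). The shortest path runs up from Gopal Jones to Paz Evans and back down to Ozan Park: 3 + 1 = 4 links.

4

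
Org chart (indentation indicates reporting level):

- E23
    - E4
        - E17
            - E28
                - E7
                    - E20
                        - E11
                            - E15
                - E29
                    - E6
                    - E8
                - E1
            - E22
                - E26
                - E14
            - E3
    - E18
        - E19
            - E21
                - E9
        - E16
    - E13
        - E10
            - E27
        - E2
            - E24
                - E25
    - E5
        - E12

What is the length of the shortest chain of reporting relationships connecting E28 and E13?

4

E28 is 3 levels below E23, and E13 is 1 level below E23 (their lowest common manager). The shortest path runs up from E28 to E23 and back down to E13: 3 + 1 = 4 links.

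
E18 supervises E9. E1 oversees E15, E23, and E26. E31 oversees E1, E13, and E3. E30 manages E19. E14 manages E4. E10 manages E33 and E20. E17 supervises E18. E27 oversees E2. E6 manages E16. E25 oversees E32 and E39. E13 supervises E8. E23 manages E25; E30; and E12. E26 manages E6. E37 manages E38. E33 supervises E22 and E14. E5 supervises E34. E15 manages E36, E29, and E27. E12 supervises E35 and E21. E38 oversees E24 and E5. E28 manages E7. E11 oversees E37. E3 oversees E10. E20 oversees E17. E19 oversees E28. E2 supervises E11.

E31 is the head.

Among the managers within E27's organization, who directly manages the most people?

Direct-report counts within E27's organization: E27 has 1; E2 has 1; E11 has 1; E37 has 1; E38 has 2; E5 has 1. The largest is 2, held by E38.

E38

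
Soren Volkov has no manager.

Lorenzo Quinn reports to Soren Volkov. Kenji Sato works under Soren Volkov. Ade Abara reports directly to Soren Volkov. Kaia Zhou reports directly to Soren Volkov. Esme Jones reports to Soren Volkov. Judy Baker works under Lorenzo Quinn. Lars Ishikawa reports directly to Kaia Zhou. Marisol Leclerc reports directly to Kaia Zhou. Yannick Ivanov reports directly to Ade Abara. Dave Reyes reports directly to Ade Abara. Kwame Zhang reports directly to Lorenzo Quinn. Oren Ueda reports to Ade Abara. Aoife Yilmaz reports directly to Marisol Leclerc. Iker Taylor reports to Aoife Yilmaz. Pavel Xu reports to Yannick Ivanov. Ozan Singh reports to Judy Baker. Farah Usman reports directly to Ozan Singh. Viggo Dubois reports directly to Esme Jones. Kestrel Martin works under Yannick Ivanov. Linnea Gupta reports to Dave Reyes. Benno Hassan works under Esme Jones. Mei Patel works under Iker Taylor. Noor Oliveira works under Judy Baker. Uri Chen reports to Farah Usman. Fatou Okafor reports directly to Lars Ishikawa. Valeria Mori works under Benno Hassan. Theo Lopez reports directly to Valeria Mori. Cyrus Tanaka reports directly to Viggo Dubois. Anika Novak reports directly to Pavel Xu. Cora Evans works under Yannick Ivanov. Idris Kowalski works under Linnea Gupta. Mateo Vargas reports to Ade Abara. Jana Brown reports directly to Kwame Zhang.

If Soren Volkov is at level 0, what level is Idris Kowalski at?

Chain from Idris Kowalski up to Soren Volkov: Idris Kowalski → Linnea Gupta → Dave Reyes → Ade Abara → Soren Volkov. That is 4 steps up, so Idris Kowalski is 4 levels below Soren Volkov.

4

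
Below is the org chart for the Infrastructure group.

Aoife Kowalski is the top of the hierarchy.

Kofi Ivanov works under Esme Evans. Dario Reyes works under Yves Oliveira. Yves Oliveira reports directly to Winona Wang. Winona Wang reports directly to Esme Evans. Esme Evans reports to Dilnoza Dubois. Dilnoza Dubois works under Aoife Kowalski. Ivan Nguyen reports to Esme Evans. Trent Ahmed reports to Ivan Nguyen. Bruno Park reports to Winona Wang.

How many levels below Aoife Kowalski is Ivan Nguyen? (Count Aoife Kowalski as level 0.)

3

Chain from Ivan Nguyen up to Aoife Kowalski: Ivan Nguyen → Esme Evans → Dilnoza Dubois → Aoife Kowalski. That is 3 steps up, so Ivan Nguyen is 3 levels below Aoife Kowalski.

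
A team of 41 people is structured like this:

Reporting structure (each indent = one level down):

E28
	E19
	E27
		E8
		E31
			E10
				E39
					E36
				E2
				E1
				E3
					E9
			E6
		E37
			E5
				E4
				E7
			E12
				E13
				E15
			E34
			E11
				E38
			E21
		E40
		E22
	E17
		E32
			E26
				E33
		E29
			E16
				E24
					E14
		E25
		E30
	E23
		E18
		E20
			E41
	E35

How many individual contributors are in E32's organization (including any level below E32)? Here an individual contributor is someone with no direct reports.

The only person in E32's organization with no one reporting to them is E33. That is 1.

1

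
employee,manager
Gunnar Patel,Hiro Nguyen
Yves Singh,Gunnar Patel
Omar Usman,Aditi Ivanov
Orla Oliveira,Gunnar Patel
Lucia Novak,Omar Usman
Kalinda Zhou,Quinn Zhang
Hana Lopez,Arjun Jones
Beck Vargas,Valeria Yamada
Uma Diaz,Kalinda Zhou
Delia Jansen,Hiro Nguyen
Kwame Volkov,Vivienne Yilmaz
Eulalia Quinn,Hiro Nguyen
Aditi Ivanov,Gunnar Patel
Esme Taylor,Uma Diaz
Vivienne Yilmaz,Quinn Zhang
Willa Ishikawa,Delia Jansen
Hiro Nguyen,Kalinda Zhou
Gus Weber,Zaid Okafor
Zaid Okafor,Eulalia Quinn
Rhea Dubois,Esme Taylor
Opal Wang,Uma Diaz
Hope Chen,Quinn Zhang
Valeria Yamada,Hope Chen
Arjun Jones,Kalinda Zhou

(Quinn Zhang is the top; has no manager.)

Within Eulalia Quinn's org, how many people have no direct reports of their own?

1

The only person in Eulalia Quinn's organization with no one reporting to them is Gus Weber. That is 1.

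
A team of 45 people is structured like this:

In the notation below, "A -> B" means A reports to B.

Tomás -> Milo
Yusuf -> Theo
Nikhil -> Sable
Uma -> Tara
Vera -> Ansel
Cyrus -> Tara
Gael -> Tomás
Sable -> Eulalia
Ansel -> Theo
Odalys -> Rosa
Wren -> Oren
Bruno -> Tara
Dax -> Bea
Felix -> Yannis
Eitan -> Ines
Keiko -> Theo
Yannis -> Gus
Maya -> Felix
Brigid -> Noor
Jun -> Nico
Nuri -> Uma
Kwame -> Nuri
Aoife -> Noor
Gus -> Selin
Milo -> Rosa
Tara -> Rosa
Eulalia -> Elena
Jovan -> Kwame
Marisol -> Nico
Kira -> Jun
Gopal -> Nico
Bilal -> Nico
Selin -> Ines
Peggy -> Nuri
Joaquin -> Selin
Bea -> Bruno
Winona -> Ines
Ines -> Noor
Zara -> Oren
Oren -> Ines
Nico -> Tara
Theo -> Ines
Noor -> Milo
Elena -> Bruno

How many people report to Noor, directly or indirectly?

19

Noor directly manages Ines, Aoife, Brigid. Under Ines: Oren, Wren, Zara, Eitan, Theo, Ansel, Vera, Keiko, Yusuf, Winona, Selin, Joaquin, Gus, Yannis, Felix, Maya (16). Aoife has no reports. Brigid has no reports. So Noor's organization is 3 direct reports plus everyone under them: 17 + 1 + 1 = 19.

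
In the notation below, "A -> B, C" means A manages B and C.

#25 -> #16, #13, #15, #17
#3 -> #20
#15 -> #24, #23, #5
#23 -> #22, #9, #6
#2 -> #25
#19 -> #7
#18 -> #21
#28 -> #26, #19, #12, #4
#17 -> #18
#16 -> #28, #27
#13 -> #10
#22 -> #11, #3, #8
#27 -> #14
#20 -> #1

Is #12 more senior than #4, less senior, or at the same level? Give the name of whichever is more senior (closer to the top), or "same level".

same level

Both #12 and #4 are 4 levels below #2.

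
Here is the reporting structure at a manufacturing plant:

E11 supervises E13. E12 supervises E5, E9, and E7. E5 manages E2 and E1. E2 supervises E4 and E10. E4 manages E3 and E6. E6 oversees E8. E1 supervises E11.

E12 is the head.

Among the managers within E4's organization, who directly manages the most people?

E4

Direct-report counts within E4's organization: E4 has 2; E6 has 1. The largest is 2, held by E4.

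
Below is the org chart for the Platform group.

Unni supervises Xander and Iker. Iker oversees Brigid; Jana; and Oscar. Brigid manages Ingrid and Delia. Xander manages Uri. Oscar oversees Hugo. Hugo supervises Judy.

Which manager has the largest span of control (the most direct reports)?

Direct-report counts: Unni has 2; Xander has 1; Iker has 3; Oscar has 1; Hugo has 1; Brigid has 2. The largest is 3, held by Iker.

Iker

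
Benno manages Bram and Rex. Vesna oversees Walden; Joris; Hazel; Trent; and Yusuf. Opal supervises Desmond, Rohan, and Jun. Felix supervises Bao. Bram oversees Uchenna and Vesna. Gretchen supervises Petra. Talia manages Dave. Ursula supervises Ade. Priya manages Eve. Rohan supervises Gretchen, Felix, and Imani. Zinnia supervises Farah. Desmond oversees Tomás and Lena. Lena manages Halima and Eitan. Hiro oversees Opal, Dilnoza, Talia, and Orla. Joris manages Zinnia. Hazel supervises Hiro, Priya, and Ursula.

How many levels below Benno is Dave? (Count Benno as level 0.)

6

Chain from Dave up to Benno: Dave → Talia → Hiro → Hazel → Vesna → Bram → Benno. That is 6 steps up, so Dave is 6 levels below Benno.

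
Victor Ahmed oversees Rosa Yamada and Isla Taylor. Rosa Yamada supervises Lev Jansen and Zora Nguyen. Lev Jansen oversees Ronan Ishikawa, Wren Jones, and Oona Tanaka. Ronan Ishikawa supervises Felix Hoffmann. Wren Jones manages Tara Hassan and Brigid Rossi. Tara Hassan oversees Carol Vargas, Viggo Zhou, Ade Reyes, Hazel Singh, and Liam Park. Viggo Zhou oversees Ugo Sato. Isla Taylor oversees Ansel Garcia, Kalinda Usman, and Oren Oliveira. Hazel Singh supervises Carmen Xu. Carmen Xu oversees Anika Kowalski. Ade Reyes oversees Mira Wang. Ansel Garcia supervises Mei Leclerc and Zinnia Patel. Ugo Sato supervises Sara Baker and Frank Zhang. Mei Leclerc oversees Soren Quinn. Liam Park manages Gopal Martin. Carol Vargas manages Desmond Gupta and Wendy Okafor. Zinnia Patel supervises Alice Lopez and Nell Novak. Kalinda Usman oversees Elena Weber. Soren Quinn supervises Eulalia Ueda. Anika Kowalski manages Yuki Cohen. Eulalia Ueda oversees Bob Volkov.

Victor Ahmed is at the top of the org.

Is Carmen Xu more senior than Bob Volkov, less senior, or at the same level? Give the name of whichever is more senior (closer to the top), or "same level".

same level

Both Carmen Xu and Bob Volkov are 6 levels below Victor Ahmed.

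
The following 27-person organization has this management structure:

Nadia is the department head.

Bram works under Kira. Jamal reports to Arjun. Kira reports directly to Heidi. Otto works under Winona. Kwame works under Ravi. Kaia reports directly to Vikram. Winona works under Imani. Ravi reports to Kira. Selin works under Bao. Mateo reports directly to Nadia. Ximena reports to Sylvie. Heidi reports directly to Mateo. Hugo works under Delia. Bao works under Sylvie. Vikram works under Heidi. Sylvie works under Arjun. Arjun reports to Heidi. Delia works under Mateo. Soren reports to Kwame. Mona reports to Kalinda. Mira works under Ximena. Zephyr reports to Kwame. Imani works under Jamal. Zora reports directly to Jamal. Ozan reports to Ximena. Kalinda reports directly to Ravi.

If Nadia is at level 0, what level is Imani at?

5

Chain from Imani up to Nadia: Imani → Jamal → Arjun → Heidi → Mateo → Nadia. That is 5 steps up, so Imani is 5 levels below Nadia.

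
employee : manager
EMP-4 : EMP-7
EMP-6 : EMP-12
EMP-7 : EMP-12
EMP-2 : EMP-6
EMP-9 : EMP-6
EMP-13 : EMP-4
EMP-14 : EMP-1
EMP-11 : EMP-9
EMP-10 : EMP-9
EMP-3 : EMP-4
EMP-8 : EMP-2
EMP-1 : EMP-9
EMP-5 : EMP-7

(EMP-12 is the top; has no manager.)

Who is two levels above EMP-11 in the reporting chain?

EMP-6

EMP-11 reports to EMP-9, and EMP-9 reports to EMP-6. So EMP-11's skip-level manager is EMP-6.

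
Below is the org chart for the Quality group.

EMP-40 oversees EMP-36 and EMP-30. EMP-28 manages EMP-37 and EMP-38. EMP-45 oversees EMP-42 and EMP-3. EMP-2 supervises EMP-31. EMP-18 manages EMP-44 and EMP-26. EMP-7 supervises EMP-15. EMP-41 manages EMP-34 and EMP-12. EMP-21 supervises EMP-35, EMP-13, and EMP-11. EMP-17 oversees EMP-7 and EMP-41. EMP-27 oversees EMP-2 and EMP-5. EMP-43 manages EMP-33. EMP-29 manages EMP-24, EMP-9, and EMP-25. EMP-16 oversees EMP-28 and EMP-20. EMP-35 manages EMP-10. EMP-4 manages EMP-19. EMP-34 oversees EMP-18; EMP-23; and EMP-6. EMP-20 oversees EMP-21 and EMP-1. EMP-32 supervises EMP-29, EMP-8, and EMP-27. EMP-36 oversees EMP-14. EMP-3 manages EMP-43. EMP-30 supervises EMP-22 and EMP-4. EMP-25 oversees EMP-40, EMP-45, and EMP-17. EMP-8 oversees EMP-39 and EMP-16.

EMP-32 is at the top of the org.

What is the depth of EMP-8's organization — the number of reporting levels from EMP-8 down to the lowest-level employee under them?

The longest chain under EMP-8 runs EMP-8 → EMP-16 → EMP-20 → EMP-21 → EMP-35 → EMP-10, which is 5 levels below EMP-8.

5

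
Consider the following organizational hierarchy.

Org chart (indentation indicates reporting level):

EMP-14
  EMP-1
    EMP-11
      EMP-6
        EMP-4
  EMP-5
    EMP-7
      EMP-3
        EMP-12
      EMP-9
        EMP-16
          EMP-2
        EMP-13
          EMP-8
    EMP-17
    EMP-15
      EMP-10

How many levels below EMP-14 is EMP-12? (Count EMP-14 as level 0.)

4

Chain from EMP-12 up to EMP-14: EMP-12 → EMP-3 → EMP-7 → EMP-5 → EMP-14. That is 4 steps up, so EMP-12 is 4 levels below EMP-14.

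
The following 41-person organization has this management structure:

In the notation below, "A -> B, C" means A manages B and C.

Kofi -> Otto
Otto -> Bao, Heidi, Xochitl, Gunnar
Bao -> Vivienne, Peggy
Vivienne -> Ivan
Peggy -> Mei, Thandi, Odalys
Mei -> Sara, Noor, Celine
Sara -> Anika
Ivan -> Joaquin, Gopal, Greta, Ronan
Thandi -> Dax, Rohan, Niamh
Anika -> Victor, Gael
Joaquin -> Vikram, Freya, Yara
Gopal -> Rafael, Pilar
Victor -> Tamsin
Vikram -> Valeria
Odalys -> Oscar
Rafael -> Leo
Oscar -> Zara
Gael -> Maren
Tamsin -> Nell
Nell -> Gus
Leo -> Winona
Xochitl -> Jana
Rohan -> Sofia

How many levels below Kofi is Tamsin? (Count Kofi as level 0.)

Chain from Tamsin up to Kofi: Tamsin → Victor → Anika → Sara → Mei → Peggy → Bao → Otto → Kofi. That is 8 steps up, so Tamsin is 8 levels below Kofi.

8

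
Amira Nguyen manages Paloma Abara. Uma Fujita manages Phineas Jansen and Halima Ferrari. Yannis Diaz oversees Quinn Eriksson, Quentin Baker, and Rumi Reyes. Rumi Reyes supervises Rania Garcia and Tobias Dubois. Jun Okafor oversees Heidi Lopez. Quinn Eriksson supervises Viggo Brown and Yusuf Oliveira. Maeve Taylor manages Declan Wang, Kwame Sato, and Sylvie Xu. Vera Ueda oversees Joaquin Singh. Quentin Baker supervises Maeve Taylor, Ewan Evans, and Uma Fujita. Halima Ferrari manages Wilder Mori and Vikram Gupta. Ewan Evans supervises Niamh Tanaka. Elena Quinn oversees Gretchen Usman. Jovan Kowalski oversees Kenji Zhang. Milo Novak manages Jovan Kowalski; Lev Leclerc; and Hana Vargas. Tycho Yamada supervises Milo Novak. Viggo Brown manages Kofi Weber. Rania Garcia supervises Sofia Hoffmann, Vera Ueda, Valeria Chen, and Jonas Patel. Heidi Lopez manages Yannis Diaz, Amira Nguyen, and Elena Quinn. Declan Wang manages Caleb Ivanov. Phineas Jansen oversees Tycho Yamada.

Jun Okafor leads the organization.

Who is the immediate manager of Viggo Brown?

Quinn Eriksson

Viggo Brown reports directly to Quinn Eriksson.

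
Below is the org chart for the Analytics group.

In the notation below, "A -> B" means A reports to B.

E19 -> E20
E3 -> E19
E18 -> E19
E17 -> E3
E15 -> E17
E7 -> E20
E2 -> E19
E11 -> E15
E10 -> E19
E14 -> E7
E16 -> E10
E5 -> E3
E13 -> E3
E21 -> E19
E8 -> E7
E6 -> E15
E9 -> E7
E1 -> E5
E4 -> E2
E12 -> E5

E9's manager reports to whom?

E9 reports to E7, and E7 reports to E20. So E9's skip-level manager is E20.

E20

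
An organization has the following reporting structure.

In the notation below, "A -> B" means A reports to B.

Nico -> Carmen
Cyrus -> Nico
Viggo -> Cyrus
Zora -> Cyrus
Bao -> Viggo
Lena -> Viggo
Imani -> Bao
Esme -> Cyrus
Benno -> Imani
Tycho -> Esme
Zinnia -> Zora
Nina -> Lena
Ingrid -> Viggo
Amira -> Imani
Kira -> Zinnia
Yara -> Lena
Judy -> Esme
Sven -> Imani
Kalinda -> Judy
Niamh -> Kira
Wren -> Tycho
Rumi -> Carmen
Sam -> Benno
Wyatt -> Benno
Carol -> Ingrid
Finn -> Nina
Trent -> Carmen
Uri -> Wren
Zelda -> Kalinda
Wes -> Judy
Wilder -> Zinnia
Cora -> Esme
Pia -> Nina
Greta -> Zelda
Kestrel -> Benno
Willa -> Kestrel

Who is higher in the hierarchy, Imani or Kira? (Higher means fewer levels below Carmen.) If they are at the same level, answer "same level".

Both Imani and Kira are 5 levels below Carmen.

same level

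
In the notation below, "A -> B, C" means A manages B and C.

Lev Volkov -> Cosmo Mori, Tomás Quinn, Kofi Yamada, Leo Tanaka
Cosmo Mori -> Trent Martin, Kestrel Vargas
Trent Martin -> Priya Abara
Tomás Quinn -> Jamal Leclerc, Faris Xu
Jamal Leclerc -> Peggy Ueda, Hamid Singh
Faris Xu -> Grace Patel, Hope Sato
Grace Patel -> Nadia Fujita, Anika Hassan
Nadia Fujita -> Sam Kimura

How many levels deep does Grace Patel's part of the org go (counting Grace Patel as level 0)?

The longest chain under Grace Patel runs Grace Patel → Nadia Fujita → Sam Kimura, which is 2 levels below Grace Patel.

2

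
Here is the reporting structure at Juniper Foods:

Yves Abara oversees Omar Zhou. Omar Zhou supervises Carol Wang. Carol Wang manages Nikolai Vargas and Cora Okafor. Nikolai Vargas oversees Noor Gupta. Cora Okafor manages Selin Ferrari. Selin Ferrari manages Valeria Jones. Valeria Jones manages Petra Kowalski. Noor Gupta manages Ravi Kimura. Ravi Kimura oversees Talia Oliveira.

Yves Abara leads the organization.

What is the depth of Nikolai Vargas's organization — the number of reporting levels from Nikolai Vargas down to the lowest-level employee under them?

The longest chain under Nikolai Vargas runs Nikolai Vargas → Noor Gupta → Ravi Kimura → Talia Oliveira, which is 3 levels below Nikolai Vargas.

3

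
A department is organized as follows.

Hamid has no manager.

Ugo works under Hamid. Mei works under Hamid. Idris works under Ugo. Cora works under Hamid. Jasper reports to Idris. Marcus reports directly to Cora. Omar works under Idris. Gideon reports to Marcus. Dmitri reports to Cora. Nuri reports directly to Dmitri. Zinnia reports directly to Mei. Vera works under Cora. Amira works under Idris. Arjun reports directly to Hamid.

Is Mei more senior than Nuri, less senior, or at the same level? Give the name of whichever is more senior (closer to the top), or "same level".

Mei

Mei is 1 level below Hamid; Nuri is 3. Mei is higher.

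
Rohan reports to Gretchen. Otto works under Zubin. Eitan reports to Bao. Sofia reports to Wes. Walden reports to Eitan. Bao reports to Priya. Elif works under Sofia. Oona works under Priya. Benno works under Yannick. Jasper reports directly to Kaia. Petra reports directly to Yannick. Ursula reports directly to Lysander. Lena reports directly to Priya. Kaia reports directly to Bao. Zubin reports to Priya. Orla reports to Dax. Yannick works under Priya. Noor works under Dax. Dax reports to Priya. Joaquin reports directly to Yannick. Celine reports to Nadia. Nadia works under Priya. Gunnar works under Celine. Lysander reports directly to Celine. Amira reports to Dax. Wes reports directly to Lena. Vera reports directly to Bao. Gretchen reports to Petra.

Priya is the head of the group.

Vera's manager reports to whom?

Vera reports to Bao, and Bao reports to Priya. So Vera's skip-level manager is Priya.

Priya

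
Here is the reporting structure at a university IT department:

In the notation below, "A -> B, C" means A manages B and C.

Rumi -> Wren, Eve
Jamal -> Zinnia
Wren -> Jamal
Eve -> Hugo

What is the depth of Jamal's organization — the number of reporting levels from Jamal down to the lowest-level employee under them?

The longest chain under Jamal runs Jamal → Zinnia, which is 1 level below Jamal.

1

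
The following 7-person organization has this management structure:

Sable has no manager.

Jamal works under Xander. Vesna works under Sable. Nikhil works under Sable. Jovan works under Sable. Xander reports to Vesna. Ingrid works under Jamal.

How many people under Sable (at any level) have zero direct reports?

3

The people in Sable's organization with no one reporting to them are Nikhil, Jovan, Ingrid. That is 3.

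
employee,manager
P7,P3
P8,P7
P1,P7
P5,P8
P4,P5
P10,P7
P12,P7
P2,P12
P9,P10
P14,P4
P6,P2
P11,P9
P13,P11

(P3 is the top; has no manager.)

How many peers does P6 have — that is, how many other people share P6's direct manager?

P6 reports to P2, and P2 has no other direct reports. P6 has 0 peers.

0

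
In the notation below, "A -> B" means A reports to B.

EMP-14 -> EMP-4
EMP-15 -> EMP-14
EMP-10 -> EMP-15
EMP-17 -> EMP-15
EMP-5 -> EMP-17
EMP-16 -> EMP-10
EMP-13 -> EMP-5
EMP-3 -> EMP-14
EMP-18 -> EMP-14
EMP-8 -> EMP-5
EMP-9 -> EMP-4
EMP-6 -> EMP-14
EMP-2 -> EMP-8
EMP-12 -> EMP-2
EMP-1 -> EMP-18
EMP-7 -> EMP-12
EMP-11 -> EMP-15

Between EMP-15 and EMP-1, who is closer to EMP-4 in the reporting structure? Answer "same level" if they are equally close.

EMP-15

EMP-15 is 2 levels below EMP-4; EMP-1 is 3. EMP-15 is higher.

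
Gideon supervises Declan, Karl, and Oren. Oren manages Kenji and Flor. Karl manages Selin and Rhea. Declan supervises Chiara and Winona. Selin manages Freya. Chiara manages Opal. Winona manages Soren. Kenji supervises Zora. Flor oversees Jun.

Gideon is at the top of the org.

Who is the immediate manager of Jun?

Jun reports directly to Flor.

Flor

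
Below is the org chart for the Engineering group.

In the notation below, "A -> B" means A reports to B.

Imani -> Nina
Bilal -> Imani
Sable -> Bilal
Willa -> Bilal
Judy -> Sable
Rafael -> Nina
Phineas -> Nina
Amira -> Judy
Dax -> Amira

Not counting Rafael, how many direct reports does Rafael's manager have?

2

Rafael reports to Nina. Nina's other direct reports are Imani, Phineas — 2 peers.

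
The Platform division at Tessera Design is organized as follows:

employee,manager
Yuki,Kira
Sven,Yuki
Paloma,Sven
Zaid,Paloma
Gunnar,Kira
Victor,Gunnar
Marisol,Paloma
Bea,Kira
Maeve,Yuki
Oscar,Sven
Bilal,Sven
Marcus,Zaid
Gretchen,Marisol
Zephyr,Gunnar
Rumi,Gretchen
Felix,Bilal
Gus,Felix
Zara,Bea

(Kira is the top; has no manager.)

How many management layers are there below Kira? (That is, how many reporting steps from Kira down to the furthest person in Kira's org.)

The longest chain under Kira runs Kira → Yuki → Sven → Paloma → Marisol → Gretchen → Rumi, which is 6 levels below Kira.

6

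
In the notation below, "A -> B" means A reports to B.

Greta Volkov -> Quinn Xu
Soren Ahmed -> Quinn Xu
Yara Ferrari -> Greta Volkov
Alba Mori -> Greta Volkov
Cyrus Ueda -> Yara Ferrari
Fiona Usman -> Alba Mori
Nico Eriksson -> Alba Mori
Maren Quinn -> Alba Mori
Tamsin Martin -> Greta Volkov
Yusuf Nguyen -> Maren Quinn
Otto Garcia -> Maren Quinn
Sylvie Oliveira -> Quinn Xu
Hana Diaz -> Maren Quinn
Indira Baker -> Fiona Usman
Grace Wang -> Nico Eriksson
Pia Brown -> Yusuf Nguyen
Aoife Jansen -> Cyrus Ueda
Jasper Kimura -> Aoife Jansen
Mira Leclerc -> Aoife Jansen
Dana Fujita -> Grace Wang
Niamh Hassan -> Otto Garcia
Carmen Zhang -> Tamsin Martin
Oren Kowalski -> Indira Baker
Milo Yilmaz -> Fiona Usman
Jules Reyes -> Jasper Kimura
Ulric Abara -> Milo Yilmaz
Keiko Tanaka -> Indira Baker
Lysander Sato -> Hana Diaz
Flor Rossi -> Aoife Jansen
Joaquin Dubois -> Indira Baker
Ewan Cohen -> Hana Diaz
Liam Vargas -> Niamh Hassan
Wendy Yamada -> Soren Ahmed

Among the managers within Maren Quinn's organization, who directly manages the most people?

Maren Quinn

Direct-report counts within Maren Quinn's organization: Maren Quinn has 3; Hana Diaz has 2; Otto Garcia has 1; Niamh Hassan has 1; Yusuf Nguyen has 1. The largest is 3, held by Maren Quinn.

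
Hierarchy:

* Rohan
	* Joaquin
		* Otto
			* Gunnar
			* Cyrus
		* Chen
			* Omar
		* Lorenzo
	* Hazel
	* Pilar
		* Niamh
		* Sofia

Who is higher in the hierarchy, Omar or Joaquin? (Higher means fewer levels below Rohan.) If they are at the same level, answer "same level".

Omar is 3 levels below Rohan; Joaquin is 1. Joaquin is higher.

Joaquin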